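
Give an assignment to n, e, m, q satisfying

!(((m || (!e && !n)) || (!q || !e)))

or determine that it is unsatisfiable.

n=T; e=T; m=F; q=T

  !(((m || (!e && !n)) || (!q || !e))) = True
    (m || (!e && !n)) || (!q || !e) = False
      m || (!e && !n) = False
        !e && !n = False
          !e = False
          !n = False
      !q || !e = False
        !q = False
        !e = False
The formula evaluates to True.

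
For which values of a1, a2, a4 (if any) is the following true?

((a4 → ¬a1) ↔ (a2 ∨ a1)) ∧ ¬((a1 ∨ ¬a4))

a1 = False; a2 = True; a4 = True

  (a4 → ¬a1) ↔ (a2 ∨ a1) = True
    a4 → ¬a1 = True
      ¬a1 = True
    a2 ∨ a1 = True
  ¬((a1 ∨ ¬a4)) = True
    a1 ∨ ¬a4 = False
      ¬a4 = False
Both conjuncts True, so the formula holds.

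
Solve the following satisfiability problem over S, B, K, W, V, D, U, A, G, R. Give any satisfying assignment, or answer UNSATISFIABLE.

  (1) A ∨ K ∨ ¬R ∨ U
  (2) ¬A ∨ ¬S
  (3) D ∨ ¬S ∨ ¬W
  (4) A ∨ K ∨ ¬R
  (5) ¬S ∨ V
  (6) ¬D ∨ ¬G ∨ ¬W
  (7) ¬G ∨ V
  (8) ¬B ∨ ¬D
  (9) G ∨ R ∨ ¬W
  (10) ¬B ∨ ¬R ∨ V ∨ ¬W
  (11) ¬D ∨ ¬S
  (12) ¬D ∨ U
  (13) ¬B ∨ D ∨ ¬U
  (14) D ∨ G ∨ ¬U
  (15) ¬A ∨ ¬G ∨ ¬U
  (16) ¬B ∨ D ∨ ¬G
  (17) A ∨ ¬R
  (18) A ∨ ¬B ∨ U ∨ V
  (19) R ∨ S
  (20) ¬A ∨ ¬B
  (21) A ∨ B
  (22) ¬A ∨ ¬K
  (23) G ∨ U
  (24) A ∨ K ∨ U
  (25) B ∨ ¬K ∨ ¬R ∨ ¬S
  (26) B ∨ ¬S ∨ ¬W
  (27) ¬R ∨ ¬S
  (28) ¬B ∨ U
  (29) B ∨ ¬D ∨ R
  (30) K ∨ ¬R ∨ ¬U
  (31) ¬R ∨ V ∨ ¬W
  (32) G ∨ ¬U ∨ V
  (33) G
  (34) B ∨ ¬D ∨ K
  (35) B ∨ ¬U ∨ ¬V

Unit clause (G) forces G = True.
In (¬G ∨ V) only V is left, so V = True.
Try S = True:
  (¬A ∨ ¬S) forces A = False.
  (¬D ∨ ¬S) forces D = False.
  (D ∨ ¬S ∨ ¬W) forces W = False.
  (¬B ∨ D ∨ ¬G) forces B = False.
  clause (A ∨ B) is falsified — backtrack.
So S = False.
  then (R ∨ S) forces R = True.
  then (A ∨ ¬R) forces A = True.
  then (¬A ∨ ¬B) forces B = False.
  then (¬A ∨ ¬K) forces K = False.
  then (K ∨ ¬R ∨ ¬U) forces U = False.
  then (B ∨ ¬D ∨ K) forces D = False.
Set W = True.
All clauses satisfied.

S = False; B = False; K = False; W = True; V = True; D = False; U = False; A = True; G = True; R = True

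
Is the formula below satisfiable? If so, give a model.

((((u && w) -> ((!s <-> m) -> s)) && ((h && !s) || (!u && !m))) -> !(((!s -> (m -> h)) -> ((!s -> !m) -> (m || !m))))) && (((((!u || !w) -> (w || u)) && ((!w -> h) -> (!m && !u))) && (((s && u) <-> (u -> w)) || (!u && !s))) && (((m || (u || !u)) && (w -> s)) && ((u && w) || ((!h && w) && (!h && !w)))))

Unsatisfiable

Case w = True: the formula simplifies to (((u -> ((!s <-> m) -> s)) && ((h && !s) || (!u && !m))) -> !(((!s -> (m -> h)) -> ((!s -> !m) -> (m || !m))))) && (((!m && !u) && ((s && u) || (!u && !s))) && (((m || (u || !u)) && s) && u)).
  u = True: the conjunct !u is False.
  u = False: the conjunct u is False.
Case w = False: the conjunct (u && w) || ((!h && w) && (!h && !w)) becomes (u && False) || (False && !h) = False.
Both cases fail — unsatisfiable.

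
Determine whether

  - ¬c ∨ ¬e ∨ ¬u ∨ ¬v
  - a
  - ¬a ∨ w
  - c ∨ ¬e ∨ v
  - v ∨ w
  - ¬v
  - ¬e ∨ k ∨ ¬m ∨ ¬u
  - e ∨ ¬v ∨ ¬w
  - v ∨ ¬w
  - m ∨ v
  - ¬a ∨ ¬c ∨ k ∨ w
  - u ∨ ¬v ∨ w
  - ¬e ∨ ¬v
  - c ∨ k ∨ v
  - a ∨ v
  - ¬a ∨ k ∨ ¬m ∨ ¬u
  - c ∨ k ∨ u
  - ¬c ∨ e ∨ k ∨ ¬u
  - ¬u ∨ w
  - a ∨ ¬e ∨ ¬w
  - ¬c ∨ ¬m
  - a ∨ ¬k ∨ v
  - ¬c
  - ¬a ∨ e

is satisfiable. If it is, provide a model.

The formula is unsatisfiable.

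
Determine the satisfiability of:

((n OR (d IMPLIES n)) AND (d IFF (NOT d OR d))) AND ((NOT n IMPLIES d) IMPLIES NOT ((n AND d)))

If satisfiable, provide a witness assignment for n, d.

Case d = True: the formula simplifies to (n OR n) AND NOT n.
  n = True: the conjunct NOT n is False.
  n = False: the conjunct n OR n becomes False OR False = False.
Case d = False: the conjunct d IFF (NOT d OR d) becomes False IFF (True OR False) = False.
Both cases fail — unsatisfiable.

Unsatisfiable — no assignment works.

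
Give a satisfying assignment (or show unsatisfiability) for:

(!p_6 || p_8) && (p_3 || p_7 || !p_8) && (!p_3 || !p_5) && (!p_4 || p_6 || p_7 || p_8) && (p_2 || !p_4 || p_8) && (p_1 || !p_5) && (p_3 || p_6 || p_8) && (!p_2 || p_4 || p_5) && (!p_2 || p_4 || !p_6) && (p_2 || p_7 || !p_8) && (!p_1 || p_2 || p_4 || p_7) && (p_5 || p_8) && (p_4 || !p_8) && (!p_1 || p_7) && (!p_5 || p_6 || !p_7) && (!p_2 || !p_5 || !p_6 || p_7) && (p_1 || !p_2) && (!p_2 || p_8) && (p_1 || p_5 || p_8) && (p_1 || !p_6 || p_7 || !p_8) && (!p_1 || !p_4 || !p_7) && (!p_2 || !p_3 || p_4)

Set p_1 = False.
  then (p_1 || !p_5) forces p_5 = False.
  then (p_5 || p_8) forces p_8 = True.
  then (p_4 || !p_8) forces p_4 = True.
  then (p_1 || !p_2) forces p_2 = False.
  then (p_2 || p_7 || !p_8) forces p_7 = True.
Set p_3 = False.
Set p_6 = True.
All clauses satisfied.

p_1 = False, p_2 = False, p_3 = False, p_4 = True, p_5 = False, p_6 = True, p_7 = True, p_8 = True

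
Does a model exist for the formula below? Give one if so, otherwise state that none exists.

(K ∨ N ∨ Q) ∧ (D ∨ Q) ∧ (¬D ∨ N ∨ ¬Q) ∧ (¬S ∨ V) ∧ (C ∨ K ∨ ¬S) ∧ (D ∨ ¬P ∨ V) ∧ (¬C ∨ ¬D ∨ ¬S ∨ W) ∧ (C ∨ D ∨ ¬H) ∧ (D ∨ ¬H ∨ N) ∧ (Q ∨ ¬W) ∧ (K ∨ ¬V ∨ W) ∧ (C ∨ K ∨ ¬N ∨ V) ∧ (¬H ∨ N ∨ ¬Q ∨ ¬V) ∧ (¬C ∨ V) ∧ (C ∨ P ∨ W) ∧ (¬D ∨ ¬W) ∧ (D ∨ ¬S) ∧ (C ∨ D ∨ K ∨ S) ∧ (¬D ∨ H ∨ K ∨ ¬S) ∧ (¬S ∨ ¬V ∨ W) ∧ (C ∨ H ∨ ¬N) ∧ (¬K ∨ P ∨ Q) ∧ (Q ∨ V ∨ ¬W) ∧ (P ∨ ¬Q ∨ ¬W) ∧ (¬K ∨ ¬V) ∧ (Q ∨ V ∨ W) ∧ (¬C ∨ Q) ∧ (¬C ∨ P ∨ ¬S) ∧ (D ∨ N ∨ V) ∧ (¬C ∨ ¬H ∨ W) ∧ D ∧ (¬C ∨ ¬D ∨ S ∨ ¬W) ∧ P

Q = True; W = False; D = True; S = False; V = False; P = True; H = True; N = True; K = True; C = False

Unit clause (D) forces D = True.
Unit clause (P) forces P = True.
In (¬D ∨ ¬W) only ¬W is left, so W = False.
Try Q = False:
  (Q ∨ V ∨ W) forces V = True.
  (K ∨ ¬V ∨ W) forces K = True.
  clause (¬K ∨ ¬V) is falsified — backtrack.
So Q = True.
  then (¬D ∨ N ∨ ¬Q) forces N = True.
Set S = False.
Set V = False.
  then (¬C ∨ V) forces C = False.
  then (C ∨ H ∨ ¬N) forces H = True.
  then (C ∨ K ∨ ¬N ∨ V) forces K = True.
All clauses satisfied.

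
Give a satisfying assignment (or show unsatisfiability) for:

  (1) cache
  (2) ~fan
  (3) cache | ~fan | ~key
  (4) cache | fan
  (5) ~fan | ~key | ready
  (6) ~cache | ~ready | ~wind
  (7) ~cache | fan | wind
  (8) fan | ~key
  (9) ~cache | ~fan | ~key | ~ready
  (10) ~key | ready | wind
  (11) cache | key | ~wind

Unit clause (cache) forces cache = True.
Unit clause (~fan) forces fan = False.
In (~cache | fan | wind) only wind is left, so wind = True.
In (fan | ~key) only ~key is left, so key = False.
In (~cache | ~ready | ~wind) only ~ready is left, so ready = False.
All clauses satisfied.

fan: False; ready: False; key: False; wind: True; cache: True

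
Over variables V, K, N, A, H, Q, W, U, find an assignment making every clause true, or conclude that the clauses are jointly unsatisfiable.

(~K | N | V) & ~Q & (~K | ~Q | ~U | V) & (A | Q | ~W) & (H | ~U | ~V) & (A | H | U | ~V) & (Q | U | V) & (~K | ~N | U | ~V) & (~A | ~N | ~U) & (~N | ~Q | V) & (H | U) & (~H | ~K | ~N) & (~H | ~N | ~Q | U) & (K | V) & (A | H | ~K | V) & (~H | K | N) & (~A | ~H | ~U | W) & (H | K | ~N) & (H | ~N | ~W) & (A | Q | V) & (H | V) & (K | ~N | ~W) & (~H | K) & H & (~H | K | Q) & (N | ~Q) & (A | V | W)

Unit clause (~Q) forces Q = False.
Unit clause (H) forces H = True.
In (~H | K | Q) only K is left, so K = True.
In (~H | ~K | ~N) only ~N is left, so N = False.
In (~K | N | V) only V is left, so V = True.
Set A = False.
  then (A | Q | ~W) forces W = False.
Set U = False.
All clauses satisfied.

V=T, K=T, N=F, A=F, H=T, Q=F, W=F, U=F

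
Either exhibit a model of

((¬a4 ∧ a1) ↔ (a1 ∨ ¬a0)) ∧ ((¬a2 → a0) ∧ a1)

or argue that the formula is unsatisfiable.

a0: True, a1: True, a2: False, a4: False

  (¬a4 ∧ a1) ↔ (a1 ∨ ¬a0) = True
    ¬a4 ∧ a1 = True
      ¬a4 = True
    a1 ∨ ¬a0 = True
      ¬a0 = False
  (¬a2 → a0) ∧ a1 = True
    ¬a2 → a0 = True
      ¬a2 = True
Both conjuncts True, so the formula holds.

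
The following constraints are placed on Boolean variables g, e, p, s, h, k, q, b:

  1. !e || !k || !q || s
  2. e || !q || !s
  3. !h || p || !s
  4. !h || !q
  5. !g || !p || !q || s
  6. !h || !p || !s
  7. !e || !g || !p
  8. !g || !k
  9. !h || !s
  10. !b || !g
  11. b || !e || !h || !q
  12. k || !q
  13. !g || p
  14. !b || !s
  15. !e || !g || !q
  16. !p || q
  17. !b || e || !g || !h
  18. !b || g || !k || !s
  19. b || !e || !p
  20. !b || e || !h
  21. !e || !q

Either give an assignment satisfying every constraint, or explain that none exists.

Try g = True:
  (!g || !k) forces k = False.
  (!b || !g) forces b = False.
  (k || !q) forces q = False.
  (!g || p) forces p = True.
  clause (!p || q) is falsified — backtrack.
So g = False.
Set e = False.
Set p = False.
Set s = False.
Set h = False.
Set k = False.
  then (k || !q) forces q = False.
Set b = False.
All clauses satisfied.

g = False, e = False, p = False, s = False, h = False, k = False, q = False, b = False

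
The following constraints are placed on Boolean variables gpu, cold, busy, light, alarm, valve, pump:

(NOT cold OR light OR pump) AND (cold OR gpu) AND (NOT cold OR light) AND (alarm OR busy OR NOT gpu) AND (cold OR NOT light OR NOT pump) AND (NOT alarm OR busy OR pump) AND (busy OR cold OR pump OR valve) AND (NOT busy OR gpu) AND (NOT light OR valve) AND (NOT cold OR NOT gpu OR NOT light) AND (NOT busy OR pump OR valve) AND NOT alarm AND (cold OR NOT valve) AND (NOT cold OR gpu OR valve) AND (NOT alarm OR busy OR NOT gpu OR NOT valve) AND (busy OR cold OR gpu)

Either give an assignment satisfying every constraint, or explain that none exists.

gpu=F, cold=T, busy=F, light=T, alarm=F, valve=T, pump=F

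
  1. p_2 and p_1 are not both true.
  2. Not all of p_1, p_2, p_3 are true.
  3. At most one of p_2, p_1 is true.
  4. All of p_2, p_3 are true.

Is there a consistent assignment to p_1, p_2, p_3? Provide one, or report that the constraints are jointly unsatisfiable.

p_1: False, p_2: True, p_3: True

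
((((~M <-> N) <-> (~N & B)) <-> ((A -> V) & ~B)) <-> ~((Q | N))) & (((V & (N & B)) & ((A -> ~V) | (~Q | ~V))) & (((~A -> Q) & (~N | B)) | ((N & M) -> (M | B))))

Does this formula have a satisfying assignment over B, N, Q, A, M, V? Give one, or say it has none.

B = True; N = True; Q = True; A = False; M = True; V = True

  (((~M <-> N) <-> (~N & B)) <-> ((A -> V) & ~B)) <-> ~((Q | N)) = True
    ((~M <-> N) <-> (~N & B)) <-> ((A -> V) & ~B) = False
      (~M <-> N) <-> (~N & B) = True
        ~M <-> N = False
          ~M = False
        ~N & B = False
          ~N = False
      (A -> V) & ~B = False
        A -> V = True
        ~B = False
    ~((Q | N)) = False
      Q | N = True
  ((V & (N & B)) & ((A -> ~V) | (~Q | ~V))) & (((~A -> Q) & (~N | B)) | ((N & M) -> (M | B))) = True
    (V & (N & B)) & ((A -> ~V) | (~Q | ~V)) = True
      V & (N & B) = True
        N & B = True
      (A -> ~V) | (~Q | ~V) = True
        A -> ~V = True
          ~V = False
        ~Q | ~V = False
          ~Q = False
          ~V = False
    ((~A -> Q) & (~N | B)) | ((N & M) -> (M | B)) = True
      (~A -> Q) & (~N | B) = True
        ~A -> Q = True
          ~A = True
        ~N | B = True
          ~N = False
      (N & M) -> (M | B) = True
        N & M = True
        M | B = True
Both conjuncts True, so the formula holds.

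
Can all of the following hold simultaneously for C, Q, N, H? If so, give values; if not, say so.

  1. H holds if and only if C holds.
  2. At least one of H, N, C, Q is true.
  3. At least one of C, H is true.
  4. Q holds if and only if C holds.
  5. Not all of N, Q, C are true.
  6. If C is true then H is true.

C = True, Q = True, N = False, H = True

  (1) H=T, C=T — same ✓
  (2) {H, N, C, Q}: 3 true — at least one ✓
  (3) {C, H}: 2 true — at least one ✓
  (4) Q=T, C=T — same ✓
  (5) {N, Q, C}: 2/3 true — not all ✓
  (6) C=T ⇒ H: T ✓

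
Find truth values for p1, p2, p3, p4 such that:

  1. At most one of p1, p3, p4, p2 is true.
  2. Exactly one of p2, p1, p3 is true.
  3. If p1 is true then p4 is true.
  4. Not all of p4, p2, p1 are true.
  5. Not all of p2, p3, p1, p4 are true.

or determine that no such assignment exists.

p1 = False, p2 = True, p3 = False, p4 = False

  (1) {p1, p3, p4, p2}: 1 true — at most one ✓
  (2) {p2, p1, p3}: 1 true — exactly one ✓
  (3) p1=F ⇒ p4: vacuous ✓
  (4) {p4, p2, p1}: 1/3 true — not all ✓
  (5) {p2, p3, p1, p4}: 1/4 true — not all ✓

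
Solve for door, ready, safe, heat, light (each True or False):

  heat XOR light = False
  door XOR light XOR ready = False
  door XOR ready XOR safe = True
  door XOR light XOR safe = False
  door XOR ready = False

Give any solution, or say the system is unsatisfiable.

door: True, ready: True, safe: True, heat: False, light: False

heat XOR light = F XOR F = False ✓
door XOR light XOR ready = T XOR F XOR T = False ✓
door XOR ready XOR safe = T XOR T XOR T = True ✓
door XOR light XOR safe = T XOR F XOR T = False ✓
door XOR ready = T XOR T = False ✓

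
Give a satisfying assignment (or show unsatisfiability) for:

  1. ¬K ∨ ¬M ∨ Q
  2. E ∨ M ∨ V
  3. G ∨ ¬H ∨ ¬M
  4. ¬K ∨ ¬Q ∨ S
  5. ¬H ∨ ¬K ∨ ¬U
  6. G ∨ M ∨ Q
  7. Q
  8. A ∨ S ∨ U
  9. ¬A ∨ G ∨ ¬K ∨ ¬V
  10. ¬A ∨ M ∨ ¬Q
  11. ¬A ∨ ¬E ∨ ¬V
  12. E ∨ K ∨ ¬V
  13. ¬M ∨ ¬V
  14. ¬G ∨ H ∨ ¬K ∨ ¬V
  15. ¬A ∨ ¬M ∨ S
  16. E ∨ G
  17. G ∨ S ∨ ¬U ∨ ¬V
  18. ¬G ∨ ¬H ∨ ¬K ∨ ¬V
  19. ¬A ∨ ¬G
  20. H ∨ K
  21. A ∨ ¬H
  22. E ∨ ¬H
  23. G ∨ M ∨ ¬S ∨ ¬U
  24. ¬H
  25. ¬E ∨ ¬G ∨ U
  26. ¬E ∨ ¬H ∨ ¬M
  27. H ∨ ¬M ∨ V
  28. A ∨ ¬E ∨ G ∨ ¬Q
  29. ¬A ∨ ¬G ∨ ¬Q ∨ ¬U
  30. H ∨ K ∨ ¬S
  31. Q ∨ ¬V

Unit clause (Q) forces Q = True.
Unit clause (¬H) forces H = False.
In (H ∨ K) only K is left, so K = True.
In (¬K ∨ ¬Q ∨ S) only S is left, so S = True.
Try M = True:
  (¬M ∨ ¬V) forces V = False.
  clause (H ∨ ¬M ∨ V) is falsified — backtrack.
So M = False.
  then (¬A ∨ M ∨ ¬Q) forces A = False.
Set G = True.
  then (¬G ∨ H ∨ ¬K ∨ ¬V) forces V = False.
  then (E ∨ M ∨ V) forces E = True.
  then (¬E ∨ ¬G ∨ U) forces U = True.
All clauses satisfied.

M: False, A: False, H: False, G: True, E: True, Q: True, S: True, V: False, U: True, K: True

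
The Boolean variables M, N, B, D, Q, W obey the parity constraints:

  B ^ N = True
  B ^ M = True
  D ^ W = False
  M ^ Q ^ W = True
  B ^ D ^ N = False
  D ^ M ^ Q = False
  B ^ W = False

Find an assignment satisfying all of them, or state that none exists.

Unsatisfiable — no assignment works.

Adding constraints 3, 4, 6 mod 2: every variable appears an even number of times on the left, so the left side is 0.
But the right sides sum to 1 (mod 2). 0 ≠ 1 — the system is inconsistent.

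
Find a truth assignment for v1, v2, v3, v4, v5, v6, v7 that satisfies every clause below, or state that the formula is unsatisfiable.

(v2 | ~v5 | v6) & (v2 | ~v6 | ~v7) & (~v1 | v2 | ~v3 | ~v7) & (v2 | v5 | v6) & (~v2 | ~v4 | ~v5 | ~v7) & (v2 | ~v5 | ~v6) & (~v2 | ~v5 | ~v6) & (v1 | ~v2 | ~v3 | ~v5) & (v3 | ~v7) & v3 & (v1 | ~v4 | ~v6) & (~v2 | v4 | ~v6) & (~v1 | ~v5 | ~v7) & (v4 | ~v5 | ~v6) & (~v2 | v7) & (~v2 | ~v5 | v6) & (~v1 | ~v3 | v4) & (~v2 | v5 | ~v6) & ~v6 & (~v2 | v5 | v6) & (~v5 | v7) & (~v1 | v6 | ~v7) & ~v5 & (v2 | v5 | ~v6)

The formula is unsatisfiable.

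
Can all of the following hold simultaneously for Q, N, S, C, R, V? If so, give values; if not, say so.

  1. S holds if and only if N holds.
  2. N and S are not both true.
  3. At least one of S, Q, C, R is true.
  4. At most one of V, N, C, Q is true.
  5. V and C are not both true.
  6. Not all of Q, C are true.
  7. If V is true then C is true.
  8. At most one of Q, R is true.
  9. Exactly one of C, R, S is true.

Q=F, N=F, S=F, C=F, R=T, V=F

  (1) S=F, N=F — same ✓
  (2) N=F, S=F — not both ✓
  (3) {S, Q, C, R}: 1 true — at least one ✓
  (4) {V, N, C, Q}: 0 true — at most one ✓
  (5) V=F, C=F — not both ✓
  (6) {Q, C}: 0/2 true — not all ✓
  (7) V=F ⇒ C: vacuous ✓
  (8) {Q, R}: 1 true — at most one ✓
  (9) {C, R, S}: 1 true — exactly one ✓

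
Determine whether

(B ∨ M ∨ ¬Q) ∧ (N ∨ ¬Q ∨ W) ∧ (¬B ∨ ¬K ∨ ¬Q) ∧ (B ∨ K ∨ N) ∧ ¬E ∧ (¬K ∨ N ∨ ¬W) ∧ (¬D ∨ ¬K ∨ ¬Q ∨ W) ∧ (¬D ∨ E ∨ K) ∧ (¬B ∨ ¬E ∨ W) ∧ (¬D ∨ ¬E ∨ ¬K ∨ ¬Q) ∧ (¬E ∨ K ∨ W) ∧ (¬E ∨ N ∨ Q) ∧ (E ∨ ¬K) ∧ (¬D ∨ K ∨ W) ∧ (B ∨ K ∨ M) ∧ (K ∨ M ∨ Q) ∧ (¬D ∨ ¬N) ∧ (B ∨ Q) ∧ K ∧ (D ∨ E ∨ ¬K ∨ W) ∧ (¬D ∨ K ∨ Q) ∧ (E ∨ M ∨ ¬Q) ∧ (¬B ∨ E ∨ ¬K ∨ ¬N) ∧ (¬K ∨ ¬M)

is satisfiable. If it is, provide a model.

Case E = True:
  Clause (¬E) is falsified — contradiction.
Case E = False:
  (E ∨ ¬K) forces K = False.
  Clause (K) is falsified — contradiction.
Both cases fail, so the formula is unsatisfiable.

The formula is unsatisfiable.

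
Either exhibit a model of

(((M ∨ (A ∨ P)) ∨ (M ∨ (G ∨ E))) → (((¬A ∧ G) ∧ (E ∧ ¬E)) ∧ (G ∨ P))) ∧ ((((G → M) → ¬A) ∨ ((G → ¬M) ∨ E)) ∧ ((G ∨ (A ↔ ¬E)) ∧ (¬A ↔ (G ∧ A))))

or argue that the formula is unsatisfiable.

UNSATISFIABLE

Case A = True: the conjunct ((M ∨ (A ∨ P)) ∨ (M ∨ (G ∨ E))) → (((¬A ∧ G) ∧ (E ∧ ¬E)) ∧ (G ∨ P)) becomes (True ∨ (M ∨ (G ∨ E))) → (False ∧ (G ∨ P)) = False.
Case A = False: the conjunct ¬A ↔ (G ∧ A) becomes ¬False ↔ (G ∧ False) = False.
Both cases fail — unsatisfiable.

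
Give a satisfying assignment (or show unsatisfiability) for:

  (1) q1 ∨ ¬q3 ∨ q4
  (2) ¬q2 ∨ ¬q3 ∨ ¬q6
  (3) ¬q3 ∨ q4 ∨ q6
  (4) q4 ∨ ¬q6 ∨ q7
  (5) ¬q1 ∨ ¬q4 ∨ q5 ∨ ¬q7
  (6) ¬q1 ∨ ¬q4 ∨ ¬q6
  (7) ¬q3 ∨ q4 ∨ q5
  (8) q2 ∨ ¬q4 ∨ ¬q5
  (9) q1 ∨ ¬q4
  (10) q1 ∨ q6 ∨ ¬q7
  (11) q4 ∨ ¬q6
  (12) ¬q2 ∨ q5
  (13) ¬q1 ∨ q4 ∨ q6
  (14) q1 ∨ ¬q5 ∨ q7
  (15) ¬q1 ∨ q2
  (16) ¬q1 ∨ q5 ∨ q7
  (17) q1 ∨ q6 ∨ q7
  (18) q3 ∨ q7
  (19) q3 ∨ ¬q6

q1=T, q2=T, q3=F, q4=T, q5=T, q6=F, q7=T

Try q1 = False:
  (q1 ∨ ¬q4) forces q4 = False.
  (q1 ∨ ¬q3 ∨ q4) forces q3 = False.
  (q4 ∨ ¬q6) forces q6 = False.
  (q1 ∨ q6 ∨ ¬q7) forces q7 = False.
  clause (q1 ∨ q6 ∨ q7) is falsified — backtrack.
So q1 = True.
  then (¬q1 ∨ q2) forces q2 = True.
  then (¬q2 ∨ q5) forces q5 = True.
Set q3 = False.
  then (q3 ∨ q7) forces q7 = True.
  then (q3 ∨ ¬q6) forces q6 = False.
  then (¬q1 ∨ q4 ∨ q6) forces q4 = True.
All clauses satisfied.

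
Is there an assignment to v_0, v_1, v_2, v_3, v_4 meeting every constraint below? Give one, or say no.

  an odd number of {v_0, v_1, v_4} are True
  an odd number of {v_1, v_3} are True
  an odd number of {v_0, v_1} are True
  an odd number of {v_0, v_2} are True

v_0: True, v_1: False, v_2: False, v_3: True, v_4: False

{v_0, v_1, v_4}: 1 true → odd ✓
{v_1, v_3}: 1 true → odd ✓
{v_0, v_1}: 1 true → odd ✓
{v_0, v_2}: 1 true → odd ✓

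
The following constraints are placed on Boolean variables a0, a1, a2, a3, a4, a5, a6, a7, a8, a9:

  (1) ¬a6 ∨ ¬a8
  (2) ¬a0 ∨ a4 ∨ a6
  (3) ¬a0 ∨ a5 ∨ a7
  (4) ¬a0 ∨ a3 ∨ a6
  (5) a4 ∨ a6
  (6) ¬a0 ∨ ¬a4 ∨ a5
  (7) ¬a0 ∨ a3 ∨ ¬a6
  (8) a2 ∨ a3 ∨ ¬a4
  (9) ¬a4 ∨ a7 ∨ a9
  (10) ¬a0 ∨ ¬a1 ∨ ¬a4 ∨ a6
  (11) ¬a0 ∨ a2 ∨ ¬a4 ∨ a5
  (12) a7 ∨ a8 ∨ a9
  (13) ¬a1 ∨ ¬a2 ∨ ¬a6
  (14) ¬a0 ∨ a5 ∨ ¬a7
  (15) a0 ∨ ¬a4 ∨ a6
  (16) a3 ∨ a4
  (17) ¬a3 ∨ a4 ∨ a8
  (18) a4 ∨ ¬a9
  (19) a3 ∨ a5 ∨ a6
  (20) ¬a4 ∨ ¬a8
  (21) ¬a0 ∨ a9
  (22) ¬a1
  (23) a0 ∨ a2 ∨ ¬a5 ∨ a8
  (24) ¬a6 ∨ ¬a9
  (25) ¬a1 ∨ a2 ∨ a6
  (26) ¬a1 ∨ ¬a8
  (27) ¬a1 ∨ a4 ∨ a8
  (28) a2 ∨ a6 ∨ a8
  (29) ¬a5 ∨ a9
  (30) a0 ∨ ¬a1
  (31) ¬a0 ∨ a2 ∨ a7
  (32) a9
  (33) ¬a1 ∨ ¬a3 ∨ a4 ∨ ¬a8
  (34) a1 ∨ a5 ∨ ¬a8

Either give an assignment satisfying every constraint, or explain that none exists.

Unit clause (¬a1) forces a1 = False.
Unit clause (a9) forces a9 = True.
In (a4 ∨ ¬a9) only a4 is left, so a4 = True.
In (¬a4 ∨ ¬a8) only ¬a8 is left, so a8 = False.
In (¬a6 ∨ ¬a9) only ¬a6 is left, so a6 = False.
In (a2 ∨ a6 ∨ a8) only a2 is left, so a2 = True.
In (a0 ∨ ¬a4 ∨ a6) only a0 is left, so a0 = True.
In (¬a0 ∨ a3 ∨ a6) only a3 is left, so a3 = True.
In (¬a0 ∨ ¬a4 ∨ a5) only a5 is left, so a5 = True.
Set a7 = False.
All clauses satisfied.

a0 = True, a1 = False, a2 = True, a3 = True, a4 = True, a5 = True, a6 = False, a7 = False, a8 = False, a9 = True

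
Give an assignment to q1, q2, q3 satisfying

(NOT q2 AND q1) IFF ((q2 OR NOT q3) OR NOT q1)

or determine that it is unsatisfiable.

q1 = True; q2 = False; q3 = False

  (NOT q2 AND q1) IFF ((q2 OR NOT q3) OR NOT q1) = True
    NOT q2 AND q1 = True
      NOT q2 = True
    (q2 OR NOT q3) OR NOT q1 = True
      q2 OR NOT q3 = True
        NOT q3 = True
      NOT q1 = False
The formula evaluates to True.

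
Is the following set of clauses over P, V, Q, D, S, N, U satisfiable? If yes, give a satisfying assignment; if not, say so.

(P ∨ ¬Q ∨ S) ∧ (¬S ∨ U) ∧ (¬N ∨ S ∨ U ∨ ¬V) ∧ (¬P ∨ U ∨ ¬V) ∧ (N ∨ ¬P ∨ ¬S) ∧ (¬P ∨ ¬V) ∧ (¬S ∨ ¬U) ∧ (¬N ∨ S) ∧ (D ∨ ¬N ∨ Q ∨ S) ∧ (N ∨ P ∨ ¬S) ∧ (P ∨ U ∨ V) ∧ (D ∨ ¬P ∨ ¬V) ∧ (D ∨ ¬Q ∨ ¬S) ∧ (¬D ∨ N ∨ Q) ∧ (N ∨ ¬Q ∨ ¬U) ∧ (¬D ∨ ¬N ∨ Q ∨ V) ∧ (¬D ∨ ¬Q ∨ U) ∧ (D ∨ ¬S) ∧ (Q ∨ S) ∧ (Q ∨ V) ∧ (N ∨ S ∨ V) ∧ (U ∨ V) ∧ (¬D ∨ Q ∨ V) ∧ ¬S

Case S = True:
  Clause (¬S) is falsified — contradiction.
Case S = False:
  (¬N ∨ S) forces N = False.
  (Q ∨ S) forces Q = True.
  (P ∨ ¬Q ∨ S) forces P = True.
  (¬P ∨ ¬V) forces V = False.
  Clause (N ∨ S ∨ V) is falsified — contradiction.
Both cases fail, so the formula is unsatisfiable.

Unsatisfiable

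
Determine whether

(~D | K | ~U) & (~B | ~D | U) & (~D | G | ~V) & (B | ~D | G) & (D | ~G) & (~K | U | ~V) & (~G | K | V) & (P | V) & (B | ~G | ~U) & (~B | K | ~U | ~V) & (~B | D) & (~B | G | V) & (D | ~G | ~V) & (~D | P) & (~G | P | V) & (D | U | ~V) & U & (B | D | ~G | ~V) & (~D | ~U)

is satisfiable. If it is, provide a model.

B = False, K = False, G = False, P = False, U = True, D = False, V = True

Unit clause (U) forces U = True.
In (~D | ~U) only ~D is left, so D = False.
In (D | ~G) only ~G is left, so G = False.
In (~B | D) only ~B is left, so B = False.
Set K = False.
Set P = False.
  then (P | V) forces V = True.
All clauses satisfied.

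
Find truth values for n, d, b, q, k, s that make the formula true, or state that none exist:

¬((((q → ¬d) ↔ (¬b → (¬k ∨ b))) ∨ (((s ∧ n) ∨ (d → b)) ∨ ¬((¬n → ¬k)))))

n: False; d: True; b: False; q: True; k: False; s: True

  ¬((((q → ¬d) ↔ (¬b → (¬k ∨ b))) ∨ (((s ∧ n) ∨ (d → b)) ∨ ¬((¬n → ¬k))))) = True
    ((q → ¬d) ↔ (¬b → (¬k ∨ b))) ∨ (((s ∧ n) ∨ (d → b)) ∨ ¬((¬n → ¬k))) = False
      (q → ¬d) ↔ (¬b → (¬k ∨ b)) = False
        q → ¬d = False
          ¬d = False
        ¬b → (¬k ∨ b) = True
          ¬b = True
          ¬k ∨ b = True
            ¬k = True
      ((s ∧ n) ∨ (d → b)) ∨ ¬((¬n → ¬k)) = False
        (s ∧ n) ∨ (d → b) = False
          s ∧ n = False
          d → b = False
        ¬((¬n → ¬k)) = False
          ¬n → ¬k = True
            ¬n = True
            ¬k = True
The formula evaluates to True.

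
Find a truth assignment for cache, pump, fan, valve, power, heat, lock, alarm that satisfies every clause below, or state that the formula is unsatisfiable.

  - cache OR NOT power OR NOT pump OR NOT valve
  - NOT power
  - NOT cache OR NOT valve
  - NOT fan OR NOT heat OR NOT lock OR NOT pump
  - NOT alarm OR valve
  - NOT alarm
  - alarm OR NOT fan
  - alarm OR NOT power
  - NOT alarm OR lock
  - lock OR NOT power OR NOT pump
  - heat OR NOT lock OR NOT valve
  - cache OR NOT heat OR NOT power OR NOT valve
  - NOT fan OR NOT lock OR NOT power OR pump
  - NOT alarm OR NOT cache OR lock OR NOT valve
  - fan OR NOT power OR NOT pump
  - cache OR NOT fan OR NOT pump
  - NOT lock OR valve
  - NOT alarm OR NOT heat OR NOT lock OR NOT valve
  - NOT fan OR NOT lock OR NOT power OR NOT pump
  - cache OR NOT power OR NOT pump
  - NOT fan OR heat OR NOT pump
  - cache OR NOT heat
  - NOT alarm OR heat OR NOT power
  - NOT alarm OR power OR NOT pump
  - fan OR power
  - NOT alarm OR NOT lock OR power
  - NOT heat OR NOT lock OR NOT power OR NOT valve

No satisfying assignment exists.

Case power = True:
  Clause (NOT power) is falsified — contradiction.
Case power = False:
  (NOT alarm) forces alarm = False.
  (alarm OR NOT fan) forces fan = False.
  Clause (fan OR power) is falsified — contradiction.
Both cases fail, so the formula is unsatisfiable.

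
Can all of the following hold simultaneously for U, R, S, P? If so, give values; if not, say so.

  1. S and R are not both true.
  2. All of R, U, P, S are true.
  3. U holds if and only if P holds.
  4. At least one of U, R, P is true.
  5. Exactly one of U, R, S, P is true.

UNSATISFIABLE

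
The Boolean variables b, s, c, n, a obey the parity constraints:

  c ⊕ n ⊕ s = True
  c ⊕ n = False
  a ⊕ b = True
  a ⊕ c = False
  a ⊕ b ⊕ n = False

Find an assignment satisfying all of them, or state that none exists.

b = False, s = True, c = True, n = True, a = True

c ⊕ n ⊕ s = T ⊕ T ⊕ T = True ✓
c ⊕ n = T ⊕ T = False ✓
a ⊕ b = T ⊕ F = True ✓
a ⊕ c = T ⊕ T = False ✓
a ⊕ b ⊕ n = T ⊕ F ⊕ T = False ✓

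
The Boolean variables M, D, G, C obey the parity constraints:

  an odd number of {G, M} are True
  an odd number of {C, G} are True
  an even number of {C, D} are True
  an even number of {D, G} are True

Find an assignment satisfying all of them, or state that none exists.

UNSATISFIABLE

Adding constraints 2, 3, 4 mod 2: every variable appears an even number of times on the left, so the left side is 0.
But the right sides sum to 1 (mod 2). 0 ≠ 1 — the system is inconsistent.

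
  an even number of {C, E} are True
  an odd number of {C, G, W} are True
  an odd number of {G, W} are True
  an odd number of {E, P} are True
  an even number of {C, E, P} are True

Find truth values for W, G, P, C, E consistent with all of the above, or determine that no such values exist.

Unsatisfiable — no assignment works.

Adding constraints 2, 3, 4, 5 mod 2: every variable appears an even number of times on the left, so the left side is 0.
But the right sides sum to 1 (mod 2). 0 ≠ 1 — the system is inconsistent.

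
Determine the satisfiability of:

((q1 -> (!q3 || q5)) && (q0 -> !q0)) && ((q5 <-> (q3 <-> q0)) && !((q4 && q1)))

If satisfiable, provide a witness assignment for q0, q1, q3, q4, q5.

q0 = False; q1 = False; q3 = True; q4 = False; q5 = False

  (q1 -> (!q3 || q5)) && (q0 -> !q0) = True
    q1 -> (!q3 || q5) = True
      !q3 || q5 = False
        !q3 = False
    q0 -> !q0 = True
      !q0 = True
  (q5 <-> (q3 <-> q0)) && !((q4 && q1)) = True
    q5 <-> (q3 <-> q0) = True
      q3 <-> q0 = False
    !((q4 && q1)) = True
      q4 && q1 = False
Both conjuncts True, so the formula holds.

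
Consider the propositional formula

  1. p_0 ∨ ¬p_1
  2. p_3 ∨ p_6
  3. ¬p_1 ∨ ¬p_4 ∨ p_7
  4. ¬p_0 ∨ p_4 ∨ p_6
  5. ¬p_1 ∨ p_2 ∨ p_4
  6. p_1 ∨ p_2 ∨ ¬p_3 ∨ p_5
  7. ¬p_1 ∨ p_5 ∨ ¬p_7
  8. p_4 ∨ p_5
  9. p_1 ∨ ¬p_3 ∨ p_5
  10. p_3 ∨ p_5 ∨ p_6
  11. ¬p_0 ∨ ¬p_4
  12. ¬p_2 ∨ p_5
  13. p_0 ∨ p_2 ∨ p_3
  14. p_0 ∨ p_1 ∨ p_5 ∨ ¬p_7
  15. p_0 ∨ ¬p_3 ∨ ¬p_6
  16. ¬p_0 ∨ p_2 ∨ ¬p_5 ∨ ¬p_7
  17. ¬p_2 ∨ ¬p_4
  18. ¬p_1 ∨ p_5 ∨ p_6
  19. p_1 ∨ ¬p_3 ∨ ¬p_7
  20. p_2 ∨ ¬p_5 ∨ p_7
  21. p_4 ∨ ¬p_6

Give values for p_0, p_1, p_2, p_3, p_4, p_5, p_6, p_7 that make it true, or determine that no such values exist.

Try p_0 = True:
  (¬p_0 ∨ ¬p_4) forces p_4 = False.
  (¬p_0 ∨ p_4 ∨ p_6) forces p_6 = True.
  clause (p_4 ∨ ¬p_6) is falsified — backtrack.
So p_0 = False.
  then (p_0 ∨ ¬p_1) forces p_1 = False.
Set p_2 = True.
  then (¬p_2 ∨ p_5) forces p_5 = True.
  then (¬p_2 ∨ ¬p_4) forces p_4 = False.
  then (p_4 ∨ ¬p_6) forces p_6 = False.
  then (p_3 ∨ p_6) forces p_3 = True.
  then (p_1 ∨ ¬p_3 ∨ ¬p_7) forces p_7 = False.
All clauses satisfied.

p_0 = False, p_1 = False, p_2 = True, p_3 = True, p_4 = False, p_5 = True, p_6 = False, p_7 = False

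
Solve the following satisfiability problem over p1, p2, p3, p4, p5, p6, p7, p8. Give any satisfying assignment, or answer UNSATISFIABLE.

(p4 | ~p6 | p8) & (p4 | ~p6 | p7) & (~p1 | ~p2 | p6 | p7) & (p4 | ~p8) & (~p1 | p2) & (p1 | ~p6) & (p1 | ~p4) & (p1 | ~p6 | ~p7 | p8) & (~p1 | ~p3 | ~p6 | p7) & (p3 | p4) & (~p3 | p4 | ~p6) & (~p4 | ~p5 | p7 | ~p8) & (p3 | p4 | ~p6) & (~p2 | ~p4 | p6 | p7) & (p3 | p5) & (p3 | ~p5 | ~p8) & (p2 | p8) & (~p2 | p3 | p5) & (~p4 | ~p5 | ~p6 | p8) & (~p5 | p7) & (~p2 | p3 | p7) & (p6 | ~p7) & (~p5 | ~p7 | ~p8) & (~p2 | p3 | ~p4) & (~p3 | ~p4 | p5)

p1 = False; p2 = True; p3 = True; p4 = False; p5 = False; p6 = False; p7 = False; p8 = False

Set p1 = False.
  then (p1 | ~p6) forces p6 = False.
  then (p1 | ~p4) forces p4 = False.
  then (p3 | p4) forces p3 = True.
  then (p6 | ~p7) forces p7 = False.
  then (p4 | ~p8) forces p8 = False.
  then (p2 | p8) forces p2 = True.
  then (~p5 | p7) forces p5 = False.
All clauses satisfied.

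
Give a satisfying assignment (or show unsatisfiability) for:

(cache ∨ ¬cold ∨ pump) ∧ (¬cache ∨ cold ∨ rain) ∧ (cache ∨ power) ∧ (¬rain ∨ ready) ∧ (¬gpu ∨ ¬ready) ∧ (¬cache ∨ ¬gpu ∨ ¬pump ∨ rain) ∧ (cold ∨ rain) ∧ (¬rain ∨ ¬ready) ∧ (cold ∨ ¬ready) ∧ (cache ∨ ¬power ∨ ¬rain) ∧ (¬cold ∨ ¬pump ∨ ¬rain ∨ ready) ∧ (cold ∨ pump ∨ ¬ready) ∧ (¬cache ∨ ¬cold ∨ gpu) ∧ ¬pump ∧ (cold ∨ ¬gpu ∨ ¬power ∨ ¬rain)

Unit clause (¬pump) forces pump = False.
Set power = True.
Try cold = False:
  (cold ∨ rain) forces rain = True.
  (¬rain ∨ ready) forces ready = True.
  clause (¬rain ∨ ¬ready) is falsified — backtrack.
So cold = True.
  then (cache ∨ ¬cold ∨ pump) forces cache = True.
  then (¬cache ∨ ¬cold ∨ gpu) forces gpu = True.
  then (¬gpu ∨ ¬ready) forces ready = False.
  then (¬rain ∨ ready) forces rain = False.
All clauses satisfied.

pump = False, power = True, cold = True, cache = True, gpu = True, rain = False, ready = False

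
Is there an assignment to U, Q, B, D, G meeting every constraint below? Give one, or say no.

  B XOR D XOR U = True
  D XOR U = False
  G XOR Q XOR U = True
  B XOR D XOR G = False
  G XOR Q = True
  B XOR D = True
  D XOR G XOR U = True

U: False, Q: False, B: True, D: False, G: True

B XOR D XOR U = T XOR F XOR F = True ✓
D XOR U = F XOR F = False ✓
G XOR Q XOR U = T XOR F XOR F = True ✓
B XOR D XOR G = T XOR F XOR T = False ✓
G XOR Q = T XOR F = True ✓
B XOR D = T XOR F = True ✓
D XOR G XOR U = F XOR T XOR F = True ✓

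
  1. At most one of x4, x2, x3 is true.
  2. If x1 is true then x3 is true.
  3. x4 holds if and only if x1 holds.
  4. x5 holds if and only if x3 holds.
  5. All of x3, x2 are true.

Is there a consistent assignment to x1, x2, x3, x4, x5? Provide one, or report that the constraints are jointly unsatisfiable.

Case x2 = True:
  (1) with x2=T forces x4 = False.
  (1) with x2=T forces x3 = False.
  Constraint (5) is violated (x3=F) — contradiction.
Case x2 = False:
  Constraint (5) is violated (x2=F) — contradiction.
Both cases fail — unsatisfiable.

The formula is unsatisfiable.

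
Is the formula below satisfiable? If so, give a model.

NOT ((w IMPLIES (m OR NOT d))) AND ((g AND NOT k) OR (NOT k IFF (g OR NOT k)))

m: False; g: True; k: False; d: True; w: True

  NOT ((w IMPLIES (m OR NOT d))) = True
    w IMPLIES (m OR NOT d) = False
      m OR NOT d = False
        NOT d = False
  (g AND NOT k) OR (NOT k IFF (g OR NOT k)) = True
    g AND NOT k = True
      NOT k = True
    NOT k IFF (g OR NOT k) = True
      NOT k = True
      g OR NOT k = True
        NOT k = True
Both conjuncts True, so the formula holds.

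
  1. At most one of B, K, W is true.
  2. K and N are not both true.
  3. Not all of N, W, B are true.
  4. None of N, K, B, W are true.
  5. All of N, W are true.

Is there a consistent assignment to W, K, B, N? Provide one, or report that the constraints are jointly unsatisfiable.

Case W = True:
  Constraint (4) is violated (W=T) — contradiction.
Case W = False:
  Constraint (5) is violated (W=F) — contradiction.
Both cases fail — unsatisfiable.

Unsatisfiable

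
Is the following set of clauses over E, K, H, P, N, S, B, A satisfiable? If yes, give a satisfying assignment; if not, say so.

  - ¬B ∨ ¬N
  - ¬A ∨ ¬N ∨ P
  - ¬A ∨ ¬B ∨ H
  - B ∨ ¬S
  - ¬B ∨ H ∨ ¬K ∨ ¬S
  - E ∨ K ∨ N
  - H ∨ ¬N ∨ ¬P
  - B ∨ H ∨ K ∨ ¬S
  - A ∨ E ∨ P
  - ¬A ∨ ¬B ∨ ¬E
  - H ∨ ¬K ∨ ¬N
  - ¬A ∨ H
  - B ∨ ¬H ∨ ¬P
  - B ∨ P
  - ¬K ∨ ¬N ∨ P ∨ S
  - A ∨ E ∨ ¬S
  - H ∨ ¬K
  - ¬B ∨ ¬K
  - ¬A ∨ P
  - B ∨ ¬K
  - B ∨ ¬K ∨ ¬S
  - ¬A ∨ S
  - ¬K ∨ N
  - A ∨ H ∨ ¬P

E = True, K = False, H = True, P = False, N = False, S = True, B = True, A = False

Set E = True.
Set K = False.
Set H = True.
Set P = False.
  then (B ∨ P) forces B = True.
  then (¬A ∨ P) forces A = False.
  then (¬B ∨ ¬N) forces N = False.
Set S = True.
All clauses satisfied.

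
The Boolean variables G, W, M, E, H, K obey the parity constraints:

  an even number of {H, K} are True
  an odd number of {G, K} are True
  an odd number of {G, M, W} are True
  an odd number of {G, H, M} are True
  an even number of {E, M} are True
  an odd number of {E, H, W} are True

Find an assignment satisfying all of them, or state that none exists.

Adding constraints 1, 2, 3, 5, 6 mod 2: every variable appears an even number of times on the left, so the left side is 0.
But the right sides sum to 1 (mod 2). 0 ≠ 1 — the system is inconsistent.

Unsatisfiable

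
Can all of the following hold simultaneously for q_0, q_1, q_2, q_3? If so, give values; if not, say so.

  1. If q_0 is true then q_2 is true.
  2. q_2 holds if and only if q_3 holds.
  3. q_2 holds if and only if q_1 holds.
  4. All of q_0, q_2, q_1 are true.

q_0 = True, q_1 = True, q_2 = True, q_3 = True

  (1) q_0=T ⇒ q_2: T ✓
  (2) q_2=T, q_3=T — same ✓
  (3) q_2=T, q_1=T — same ✓
  (4) {q_0, q_2, q_1}: all 3 true ✓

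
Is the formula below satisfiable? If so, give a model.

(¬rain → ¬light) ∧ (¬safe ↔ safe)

The conjunct ¬safe ↔ safe is unsatisfiable on its own:
  safe=F: evaluates to False.
  safe=T: evaluates to False.
So the whole conjunction is unsatisfiable.

UNSATISFIABLE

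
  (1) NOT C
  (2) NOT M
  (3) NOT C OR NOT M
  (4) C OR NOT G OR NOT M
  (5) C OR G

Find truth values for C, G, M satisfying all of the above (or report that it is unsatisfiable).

C = False, G = True, M = False

Unit clause (NOT C) forces C = False.
Unit clause (NOT M) forces M = False.
In (C OR G) only G is left, so G = True.
All clauses satisfied.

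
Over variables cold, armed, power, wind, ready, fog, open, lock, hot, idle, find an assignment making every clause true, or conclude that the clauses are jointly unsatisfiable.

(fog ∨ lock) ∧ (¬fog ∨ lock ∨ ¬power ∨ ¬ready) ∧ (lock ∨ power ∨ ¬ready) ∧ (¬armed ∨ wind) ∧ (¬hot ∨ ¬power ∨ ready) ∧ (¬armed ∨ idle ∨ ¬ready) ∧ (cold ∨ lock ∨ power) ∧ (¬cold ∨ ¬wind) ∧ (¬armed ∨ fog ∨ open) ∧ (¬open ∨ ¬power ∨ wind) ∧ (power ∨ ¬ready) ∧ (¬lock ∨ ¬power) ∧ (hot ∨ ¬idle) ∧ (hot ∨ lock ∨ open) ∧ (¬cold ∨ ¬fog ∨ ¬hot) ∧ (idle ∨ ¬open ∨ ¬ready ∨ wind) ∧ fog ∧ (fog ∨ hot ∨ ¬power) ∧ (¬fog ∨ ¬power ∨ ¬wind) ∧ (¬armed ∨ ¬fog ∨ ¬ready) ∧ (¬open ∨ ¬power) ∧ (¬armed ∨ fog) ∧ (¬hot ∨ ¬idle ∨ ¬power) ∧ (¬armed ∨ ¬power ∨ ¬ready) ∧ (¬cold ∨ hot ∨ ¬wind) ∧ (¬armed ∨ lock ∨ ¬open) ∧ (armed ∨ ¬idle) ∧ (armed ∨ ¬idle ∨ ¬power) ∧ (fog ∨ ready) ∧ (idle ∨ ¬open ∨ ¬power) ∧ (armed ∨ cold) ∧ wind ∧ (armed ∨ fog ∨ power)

cold=F, armed=T, power=F, wind=T, ready=F, fog=T, open=F, lock=T, hot=T, idle=T

Unit clause (fog) forces fog = True.
Unit clause (wind) forces wind = True.
In (¬cold ∨ ¬wind) only ¬cold is left, so cold = False.
In (¬fog ∨ ¬power ∨ ¬wind) only ¬power is left, so power = False.
In (armed ∨ cold) only armed is left, so armed = True.
In (cold ∨ lock ∨ power) only lock is left, so lock = True.
In (power ∨ ¬ready) only ¬ready is left, so ready = False.
Set open = False.
Set hot = True.
Set idle = True.
All clauses satisfied.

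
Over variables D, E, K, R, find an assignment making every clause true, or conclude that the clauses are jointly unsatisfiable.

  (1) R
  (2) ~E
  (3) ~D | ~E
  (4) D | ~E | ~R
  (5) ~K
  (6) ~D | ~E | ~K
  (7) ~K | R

D=F; E=F; K=F; R=T

Unit clause (R) forces R = True.
Unit clause (~E) forces E = False.
Unit clause (~K) forces K = False.
Set D = False.
Check each clause:
  (R): R holds.
  (~E): ~E holds.
  (~D | ~E): ~D holds.
  (D | ~E | ~R): ~E holds.
  (~K): ~K holds.
  (~D | ~E | ~K): ~D holds.
  (~K | R): ~K holds.
All clauses satisfied.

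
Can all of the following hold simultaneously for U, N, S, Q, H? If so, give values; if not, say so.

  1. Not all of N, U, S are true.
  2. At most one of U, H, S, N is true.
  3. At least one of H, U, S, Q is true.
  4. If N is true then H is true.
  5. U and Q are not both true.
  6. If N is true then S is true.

U: False; N: False; S: False; Q: False; H: True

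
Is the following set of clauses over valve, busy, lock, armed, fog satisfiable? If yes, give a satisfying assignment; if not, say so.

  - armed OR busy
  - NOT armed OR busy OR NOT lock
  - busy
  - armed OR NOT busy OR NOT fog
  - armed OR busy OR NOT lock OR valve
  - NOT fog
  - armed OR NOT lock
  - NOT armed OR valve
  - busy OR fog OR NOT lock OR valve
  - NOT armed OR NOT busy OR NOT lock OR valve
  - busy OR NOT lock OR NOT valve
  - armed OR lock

valve = True; busy = True; lock = False; armed = True; fog = False

Unit clause (busy) forces busy = True.
Unit clause (NOT fog) forces fog = False.
Set valve = True.
Set lock = False.
  then (armed OR lock) forces armed = True.
All clauses satisfied.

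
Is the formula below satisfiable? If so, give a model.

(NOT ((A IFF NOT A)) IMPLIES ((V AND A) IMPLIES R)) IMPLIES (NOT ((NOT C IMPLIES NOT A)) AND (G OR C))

A = True; R = False; G = False; V = True; C = True

  (NOT ((A IFF NOT A)) IMPLIES ((V AND A) IMPLIES R)) IMPLIES (NOT ((NOT C IMPLIES NOT A)) AND (G OR C)) = True
    NOT ((A IFF NOT A)) IMPLIES ((V AND A) IMPLIES R) = False
      NOT ((A IFF NOT A)) = True
        A IFF NOT A = False
          NOT A = False
      (V AND A) IMPLIES R = False
        V AND A = True
    NOT ((NOT C IMPLIES NOT A)) AND (G OR C) = False
      NOT ((NOT C IMPLIES NOT A)) = False
        NOT C IMPLIES NOT A = True
          NOT C = False
          NOT A = False
      G OR C = True
The formula evaluates to True.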